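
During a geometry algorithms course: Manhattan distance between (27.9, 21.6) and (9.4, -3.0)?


|27.9-9.4| + |21.6-(-3)| = 18.5 + 24.6 = 43.1

43.1


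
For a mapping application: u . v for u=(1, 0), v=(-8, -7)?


u . v = u_x*v_x + u_y*v_y = 1*(-8) + 0*(-7)
= (-8) + 0 = -8

-8


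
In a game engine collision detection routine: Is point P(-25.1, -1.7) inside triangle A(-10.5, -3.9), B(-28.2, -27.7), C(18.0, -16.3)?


Cross products: AB x AP = -386.42, BC x BP = 1165.86, CA x CP = 118.34
All same sign? no

No, outside


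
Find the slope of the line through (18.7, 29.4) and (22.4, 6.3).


slope = (y2-y1)/(x2-x1) = (6.3-29.4)/(22.4-18.7) = (-23.1)/3.7 = -6.2432

-6.2432


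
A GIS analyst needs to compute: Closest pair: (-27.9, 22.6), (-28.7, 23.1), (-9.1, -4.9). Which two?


d(P0,P1) = 0.9434, d(P0,P2) = 33.312, d(P1,P2) = 34.1784
Closest: P0 and P1

Closest pair: (-27.9, 22.6) and (-28.7, 23.1), distance = 0.9434


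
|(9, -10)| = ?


|u| = sqrt(9^2 + (-10)^2) = sqrt(181) = 13.4536

13.4536


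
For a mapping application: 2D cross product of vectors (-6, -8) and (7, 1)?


u x v = u_x*v_y - u_y*v_x = (-6)*1 - (-8)*7
= (-6) - (-56) = 50

50


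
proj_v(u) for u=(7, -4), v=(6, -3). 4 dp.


u.v = 54, |v| = sqrt(45) = 6.7082
Scalar projection = u.v / |v| = 54 / sqrt(45) = 8.0498

8.0498


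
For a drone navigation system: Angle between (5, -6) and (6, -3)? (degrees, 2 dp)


u.v = 48, |u| = sqrt(61) = 7.8102, |v| = sqrt(45) = 6.7082
cos(theta) = u.v/(|u||v|) = 48/sqrt(2745) = 0.916157
theta = acos(0.916157) = 23.63 degrees

23.63 degrees


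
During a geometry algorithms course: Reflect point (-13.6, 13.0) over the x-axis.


Reflection over x-axis: (x,y) -> (x,-y)
(-13.6, 13) -> (-13.6, -13)

(-13.6, -13)


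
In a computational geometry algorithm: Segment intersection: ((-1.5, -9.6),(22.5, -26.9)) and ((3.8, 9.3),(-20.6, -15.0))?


Cross products: d1=332.37, d2=1337.69, d3=545.29, d4=-460.03
d1*d2 < 0 and d3*d4 < 0? no

No, they don't intersect


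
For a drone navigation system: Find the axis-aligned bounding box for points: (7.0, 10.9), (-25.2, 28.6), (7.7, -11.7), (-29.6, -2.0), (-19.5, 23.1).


x range: [-29.6, 7.7]
y range: [-11.7, 28.6]
Bounding box: (-29.6,-11.7) to (7.7,28.6)

(-29.6,-11.7) to (7.7,28.6)


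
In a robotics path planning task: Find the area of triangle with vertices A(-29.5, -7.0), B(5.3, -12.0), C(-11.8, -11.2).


Area = |x_A(y_B-y_C) + x_B(y_C-y_A) + x_C(y_A-y_B)|/2
= |23.6 + (-22.26) + (-59)|/2
= 57.66/2 = 28.83

28.83


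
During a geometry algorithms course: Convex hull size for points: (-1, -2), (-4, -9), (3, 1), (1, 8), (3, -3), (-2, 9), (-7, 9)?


Convex hull vertices (CCW): (-7, 9), (-4, -9), (3, -3), (3, 1), (1, 8), (-2, 9)
Count = 6

6


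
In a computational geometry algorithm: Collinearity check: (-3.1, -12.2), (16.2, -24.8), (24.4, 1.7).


Cross product: (16.2-(-3.1))*(1.7-(-12.2)) - ((-24.8)-(-12.2))*(24.4-(-3.1))
= 614.77

No, not collinear


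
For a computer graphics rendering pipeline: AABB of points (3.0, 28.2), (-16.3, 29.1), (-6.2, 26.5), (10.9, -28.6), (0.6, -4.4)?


x range: [-16.3, 10.9]
y range: [-28.6, 29.1]
Bounding box: (-16.3,-28.6) to (10.9,29.1)

(-16.3,-28.6) to (10.9,29.1)


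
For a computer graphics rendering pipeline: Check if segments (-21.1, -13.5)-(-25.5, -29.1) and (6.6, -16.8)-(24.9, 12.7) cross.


Cross products: d1=877.54, d2=721.86, d3=446.64, d4=602.32
d1*d2 < 0 and d3*d4 < 0? no

No, they don't intersect


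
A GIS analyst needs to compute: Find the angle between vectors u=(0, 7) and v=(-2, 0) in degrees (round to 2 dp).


u.v = 0, |u| = sqrt(49) = 7, |v| = sqrt(4) = 2
cos(theta) = u.v/(|u||v|) = 0/sqrt(196) = 0
theta = acos(0) = 90 degrees

90 degrees


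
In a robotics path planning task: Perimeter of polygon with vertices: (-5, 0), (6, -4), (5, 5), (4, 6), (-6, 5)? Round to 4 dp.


Sides: (-5, 0)->(6, -4): sqrt(137) = 11.7047, (6, -4)->(5, 5): sqrt(82) = 9.055385, (5, 5)->(4, 6): sqrt(2) = 1.414214, (4, 6)->(-6, 5): sqrt(101) = 10.049876, (-6, 5)->(-5, 0): sqrt(26) = 5.09902
Sum = 37.323195
Perimeter = 37.3232

37.3232


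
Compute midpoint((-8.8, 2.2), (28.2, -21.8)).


M = (((-8.8)+28.2)/2, (2.2+(-21.8))/2)
= (9.7, -9.8)

(9.7, -9.8)


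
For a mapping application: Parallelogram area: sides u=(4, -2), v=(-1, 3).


|u x v| = |4*3 - (-2)*(-1)|
= |12 - 2| = 10

10


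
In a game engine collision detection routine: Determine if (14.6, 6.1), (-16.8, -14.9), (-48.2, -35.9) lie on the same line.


Cross product: ((-16.8)-14.6)*((-35.9)-6.1) - ((-14.9)-6.1)*((-48.2)-14.6)
= 0

Yes, collinear


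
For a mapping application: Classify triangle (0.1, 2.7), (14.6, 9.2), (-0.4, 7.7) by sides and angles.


Side lengths squared: AB^2=252.5, BC^2=227.25, CA^2=25.25
Sorted: [25.25, 227.25, 252.5]
By sides: Scalene, By angles: Right

Scalene, Right


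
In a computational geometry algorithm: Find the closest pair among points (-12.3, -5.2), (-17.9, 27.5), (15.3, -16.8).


d(P0,P1) = 33.176, d(P0,P2) = 29.9386, d(P1,P2) = 55.36
Closest: P0 and P2

Closest pair: (-12.3, -5.2) and (15.3, -16.8), distance = 29.9386


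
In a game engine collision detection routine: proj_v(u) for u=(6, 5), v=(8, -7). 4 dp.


u.v = 13, |v| = sqrt(113) = 10.6301
Scalar projection = u.v / |v| = 13 / sqrt(113) = 1.2229

1.2229


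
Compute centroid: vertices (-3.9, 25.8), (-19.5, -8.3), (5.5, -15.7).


Centroid = ((x_A+x_B+x_C)/3, (y_A+y_B+y_C)/3)
= (((-3.9)+(-19.5)+5.5)/3, (25.8+(-8.3)+(-15.7))/3)
= (-5.9667, 0.6)

(-5.9667, 0.6)


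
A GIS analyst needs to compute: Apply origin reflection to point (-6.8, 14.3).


Reflection over origin: (x,y) -> (-x,-y)
(-6.8, 14.3) -> (6.8, -14.3)

(6.8, -14.3)


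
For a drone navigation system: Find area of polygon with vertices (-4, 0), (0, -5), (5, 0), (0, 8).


Shoelace sum: ((-4)*(-5) - 0*0) + (0*0 - 5*(-5)) + (5*8 - 0*0) + (0*0 - (-4)*8)
= 117
Area = |117|/2 = 58.5

58.5


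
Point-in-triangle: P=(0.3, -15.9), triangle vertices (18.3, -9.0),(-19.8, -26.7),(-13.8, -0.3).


Cross products: AB x AP = -55.71, BC x BP = -465.84, CA x CP = -378.09
All same sign? yes

Yes, inside


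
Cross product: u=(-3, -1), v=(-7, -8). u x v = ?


u x v = u_x*v_y - u_y*v_x = (-3)*(-8) - (-1)*(-7)
= 24 - 7 = 17

17


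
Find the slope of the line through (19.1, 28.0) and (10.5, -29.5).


slope = (y2-y1)/(x2-x1) = ((-29.5)-28)/(10.5-19.1) = (-57.5)/(-8.6) = 6.686

6.686


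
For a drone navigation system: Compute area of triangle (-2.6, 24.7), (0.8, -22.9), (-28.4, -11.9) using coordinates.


Area = |x_A(y_B-y_C) + x_B(y_C-y_A) + x_C(y_A-y_B)|/2
= |28.6 + (-29.28) + (-1351.84)|/2
= 1352.52/2 = 676.26

676.26


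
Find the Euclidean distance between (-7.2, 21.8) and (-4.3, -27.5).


dx=2.9, dy=-49.3
d^2 = 2.9^2 + (-49.3)^2 = 2438.9
d = sqrt(2438.9) = 49.3852

49.3852


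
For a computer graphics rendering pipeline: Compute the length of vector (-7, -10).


|u| = sqrt((-7)^2 + (-10)^2) = sqrt(149) = 12.2066

12.2066


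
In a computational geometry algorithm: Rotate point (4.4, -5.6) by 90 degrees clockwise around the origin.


90° CW: (x,y) -> (y, -x)
(4.4,-5.6) -> (-5.6, -4.4)

(-5.6, -4.4)


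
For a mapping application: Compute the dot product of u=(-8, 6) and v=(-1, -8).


u . v = u_x*v_x + u_y*v_y = (-8)*(-1) + 6*(-8)
= 8 + (-48) = -40

-40


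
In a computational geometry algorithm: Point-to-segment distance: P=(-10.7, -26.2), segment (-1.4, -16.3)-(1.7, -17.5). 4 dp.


Project P onto AB: t = 0 (clamped to [0,1])
Closest point on segment: (-1.4, -16.3)
Distance: 13.5831

13.5831


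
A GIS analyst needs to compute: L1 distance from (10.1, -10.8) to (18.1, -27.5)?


|10.1-18.1| + |(-10.8)-(-27.5)| = 8 + 16.7 = 24.7

24.7


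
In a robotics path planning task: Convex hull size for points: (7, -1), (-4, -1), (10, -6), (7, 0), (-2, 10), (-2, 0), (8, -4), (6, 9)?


Convex hull vertices (CCW): (-4, -1), (10, -6), (6, 9), (-2, 10)
Count = 4

4


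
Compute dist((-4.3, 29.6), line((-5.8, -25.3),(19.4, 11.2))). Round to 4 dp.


|cross product| = 1328.73
|line direction| = sqrt(1967.29) = 44.3541
Distance = 1328.73/sqrt(1967.29) = 29.9573

29.9573


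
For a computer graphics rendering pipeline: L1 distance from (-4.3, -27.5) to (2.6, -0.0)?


|(-4.3)-2.6| + |(-27.5)-0| = 6.9 + 27.5 = 34.4

34.4


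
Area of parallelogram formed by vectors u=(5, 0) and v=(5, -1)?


|u x v| = |5*(-1) - 0*5|
= |(-5) - 0| = 5

5


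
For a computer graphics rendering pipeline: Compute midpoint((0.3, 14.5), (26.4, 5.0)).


M = ((0.3+26.4)/2, (14.5+5)/2)
= (13.35, 9.75)

(13.35, 9.75)


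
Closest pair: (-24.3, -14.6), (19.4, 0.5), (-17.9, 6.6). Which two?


d(P0,P1) = 46.2353, d(P0,P2) = 22.145, d(P1,P2) = 37.7955
Closest: P0 and P2

Closest pair: (-24.3, -14.6) and (-17.9, 6.6), distance = 22.145


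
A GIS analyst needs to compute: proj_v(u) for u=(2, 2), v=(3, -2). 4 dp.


u.v = 2, |v| = sqrt(13) = 3.6056
Scalar projection = u.v / |v| = 2 / sqrt(13) = 0.5547

0.5547


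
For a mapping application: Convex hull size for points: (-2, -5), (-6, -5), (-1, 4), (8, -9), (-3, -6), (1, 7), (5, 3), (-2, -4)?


Convex hull vertices (CCW): (-6, -5), (-3, -6), (8, -9), (5, 3), (1, 7), (-1, 4)
Count = 6

6


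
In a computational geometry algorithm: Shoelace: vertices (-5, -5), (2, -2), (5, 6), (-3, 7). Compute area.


Shoelace sum: ((-5)*(-2) - 2*(-5)) + (2*6 - 5*(-2)) + (5*7 - (-3)*6) + ((-3)*(-5) - (-5)*7)
= 145
Area = |145|/2 = 72.5

72.5


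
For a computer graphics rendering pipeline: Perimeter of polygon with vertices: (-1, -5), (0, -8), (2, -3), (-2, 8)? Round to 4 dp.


Sides: (-1, -5)->(0, -8): sqrt(10) = 3.162278, (0, -8)->(2, -3): sqrt(29) = 5.385165, (2, -3)->(-2, 8): sqrt(137) = 11.7047, (-2, 8)->(-1, -5): sqrt(170) = 13.038405
Sum = 33.290548
Perimeter = 33.2905

33.2905


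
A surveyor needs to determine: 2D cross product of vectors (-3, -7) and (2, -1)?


u x v = u_x*v_y - u_y*v_x = (-3)*(-1) - (-7)*2
= 3 - (-14) = 17

17


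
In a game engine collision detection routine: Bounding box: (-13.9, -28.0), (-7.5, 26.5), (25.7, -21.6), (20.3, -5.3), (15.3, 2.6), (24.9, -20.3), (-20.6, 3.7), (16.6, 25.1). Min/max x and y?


x range: [-20.6, 25.7]
y range: [-28, 26.5]
Bounding box: (-20.6,-28) to (25.7,26.5)

(-20.6,-28) to (25.7,26.5)


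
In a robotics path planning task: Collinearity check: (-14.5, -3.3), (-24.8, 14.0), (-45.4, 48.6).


Cross product: ((-24.8)-(-14.5))*(48.6-(-3.3)) - (14-(-3.3))*((-45.4)-(-14.5))
= 0

Yes, collinear


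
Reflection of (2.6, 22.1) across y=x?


Reflection over y=x: (x,y) -> (y,x)
(2.6, 22.1) -> (22.1, 2.6)

(22.1, 2.6)


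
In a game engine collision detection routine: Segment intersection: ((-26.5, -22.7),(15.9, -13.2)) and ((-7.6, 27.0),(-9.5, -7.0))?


Cross products: d1=-548.17, d2=875.38, d3=1927.73, d4=504.18
d1*d2 < 0 and d3*d4 < 0? no

No, they don't intersect


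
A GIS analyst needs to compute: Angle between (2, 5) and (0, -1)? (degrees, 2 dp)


u.v = -5, |u| = sqrt(29) = 5.3852, |v| = sqrt(1) = 1
cos(theta) = u.v/(|u||v|) = -5/sqrt(29) = -0.928477
theta = acos(-0.928477) = 158.2 degrees

158.2 degrees


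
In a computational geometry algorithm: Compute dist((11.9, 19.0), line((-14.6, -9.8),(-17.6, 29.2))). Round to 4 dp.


|cross product| = 1119.9
|line direction| = sqrt(1530) = 39.1152
Distance = 1119.9/sqrt(1530) = 28.6308

28.6308


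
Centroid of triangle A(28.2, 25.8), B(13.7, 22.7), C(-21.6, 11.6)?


Centroid = ((x_A+x_B+x_C)/3, (y_A+y_B+y_C)/3)
= ((28.2+13.7+(-21.6))/3, (25.8+22.7+11.6)/3)
= (6.7667, 20.0333)

(6.7667, 20.0333)


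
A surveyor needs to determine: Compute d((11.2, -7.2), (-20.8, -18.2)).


dx=-32, dy=-11
d^2 = (-32)^2 + (-11)^2 = 1145
d = sqrt(1145) = 33.8378

33.8378


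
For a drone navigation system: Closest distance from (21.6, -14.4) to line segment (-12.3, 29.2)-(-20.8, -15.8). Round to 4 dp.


Project P onto AB: t = 0.7981 (clamped to [0,1])
Closest point on segment: (-19.084, -6.7152)
Distance: 41.4034

41.4034


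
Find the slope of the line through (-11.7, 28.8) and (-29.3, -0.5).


slope = (y2-y1)/(x2-x1) = ((-0.5)-28.8)/((-29.3)-(-11.7)) = (-29.3)/(-17.6) = 1.6648

1.6648


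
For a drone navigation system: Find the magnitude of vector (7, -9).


|u| = sqrt(7^2 + (-9)^2) = sqrt(130) = 11.4018

11.4018


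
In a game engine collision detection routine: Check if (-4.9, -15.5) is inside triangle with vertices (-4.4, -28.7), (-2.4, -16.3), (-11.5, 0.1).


Cross products: AB x AP = 32.6, BC x BP = 33.72, CA x CP = 79.32
All same sign? yes

Yes, inside


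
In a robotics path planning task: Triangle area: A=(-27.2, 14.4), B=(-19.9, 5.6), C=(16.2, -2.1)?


Area = |x_A(y_B-y_C) + x_B(y_C-y_A) + x_C(y_A-y_B)|/2
= |(-209.44) + 328.35 + 142.56|/2
= 261.47/2 = 130.735

130.735


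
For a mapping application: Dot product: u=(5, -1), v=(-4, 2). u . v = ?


u . v = u_x*v_x + u_y*v_y = 5*(-4) + (-1)*2
= (-20) + (-2) = -22

-22


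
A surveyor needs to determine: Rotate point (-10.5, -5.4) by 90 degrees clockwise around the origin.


90° CW: (x,y) -> (y, -x)
(-10.5,-5.4) -> (-5.4, 10.5)

(-5.4, 10.5)


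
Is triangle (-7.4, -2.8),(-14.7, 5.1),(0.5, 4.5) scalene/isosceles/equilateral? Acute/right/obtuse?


Side lengths squared: AB^2=115.7, BC^2=231.4, CA^2=115.7
Sorted: [115.7, 115.7, 231.4]
By sides: Isosceles, By angles: Right

Isosceles, Right


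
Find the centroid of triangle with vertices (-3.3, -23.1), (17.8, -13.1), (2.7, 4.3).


Centroid = ((x_A+x_B+x_C)/3, (y_A+y_B+y_C)/3)
= (((-3.3)+17.8+2.7)/3, ((-23.1)+(-13.1)+4.3)/3)
= (5.7333, -10.6333)

(5.7333, -10.6333)


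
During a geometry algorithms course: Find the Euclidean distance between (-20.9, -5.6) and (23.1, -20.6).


dx=44, dy=-15
d^2 = 44^2 + (-15)^2 = 2161
d = sqrt(2161) = 46.4866

46.4866


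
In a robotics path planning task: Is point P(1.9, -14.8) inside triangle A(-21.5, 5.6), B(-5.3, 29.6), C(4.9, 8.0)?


Cross products: AB x AP = -892.08, BC x BP = -297.36, CA x CP = 594.72
All same sign? no

No, outside


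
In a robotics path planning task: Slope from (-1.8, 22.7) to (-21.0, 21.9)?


slope = (y2-y1)/(x2-x1) = (21.9-22.7)/((-21)-(-1.8)) = (-0.8)/(-19.2) = 0.0417

0.0417


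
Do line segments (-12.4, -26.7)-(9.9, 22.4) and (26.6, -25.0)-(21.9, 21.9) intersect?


Cross products: d1=1837.09, d2=560.45, d3=-1876.99, d4=-600.35
d1*d2 < 0 and d3*d4 < 0? no

No, they don't intersect


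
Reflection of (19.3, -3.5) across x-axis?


Reflection over x-axis: (x,y) -> (x,-y)
(19.3, -3.5) -> (19.3, 3.5)

(19.3, 3.5)


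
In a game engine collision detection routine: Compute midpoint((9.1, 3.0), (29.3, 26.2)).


M = ((9.1+29.3)/2, (3+26.2)/2)
= (19.2, 14.6)

(19.2, 14.6)


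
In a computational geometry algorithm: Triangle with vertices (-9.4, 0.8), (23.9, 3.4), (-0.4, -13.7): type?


Side lengths squared: AB^2=1115.65, BC^2=882.9, CA^2=291.25
Sorted: [291.25, 882.9, 1115.65]
By sides: Scalene, By angles: Acute

Scalene, Acute


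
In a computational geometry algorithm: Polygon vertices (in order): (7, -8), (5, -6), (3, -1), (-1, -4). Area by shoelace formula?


Shoelace sum: (7*(-6) - 5*(-8)) + (5*(-1) - 3*(-6)) + (3*(-4) - (-1)*(-1)) + ((-1)*(-8) - 7*(-4))
= 34
Area = |34|/2 = 17

17


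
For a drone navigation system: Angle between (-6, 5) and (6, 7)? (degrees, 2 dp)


u.v = -1, |u| = sqrt(61) = 7.8102, |v| = sqrt(85) = 9.2195
cos(theta) = u.v/(|u||v|) = -1/sqrt(5185) = -0.013888
theta = acos(-0.013888) = 90.8 degrees

90.8 degrees


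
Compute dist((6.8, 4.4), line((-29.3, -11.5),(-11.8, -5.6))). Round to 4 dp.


|cross product| = 65.26
|line direction| = sqrt(341.06) = 18.4678
Distance = 65.26/sqrt(341.06) = 3.5337

3.5337


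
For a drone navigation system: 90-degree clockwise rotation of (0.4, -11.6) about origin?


90° CW: (x,y) -> (y, -x)
(0.4,-11.6) -> (-11.6, -0.4)

(-11.6, -0.4)


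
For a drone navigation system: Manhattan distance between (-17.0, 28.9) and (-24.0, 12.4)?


|(-17)-(-24)| + |28.9-12.4| = 7 + 16.5 = 23.5

23.5


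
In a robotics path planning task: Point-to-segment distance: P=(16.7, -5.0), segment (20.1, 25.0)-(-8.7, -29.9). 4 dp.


Project P onto AB: t = 0.454 (clamped to [0,1])
Closest point on segment: (7.0248, 0.0755)
Distance: 10.9256

10.9256


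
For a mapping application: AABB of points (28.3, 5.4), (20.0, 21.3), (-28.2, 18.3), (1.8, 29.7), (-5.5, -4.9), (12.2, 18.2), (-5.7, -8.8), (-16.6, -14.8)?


x range: [-28.2, 28.3]
y range: [-14.8, 29.7]
Bounding box: (-28.2,-14.8) to (28.3,29.7)

(-28.2,-14.8) to (28.3,29.7)


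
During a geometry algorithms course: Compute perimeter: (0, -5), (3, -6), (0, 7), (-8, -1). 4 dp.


Sides: (0, -5)->(3, -6): sqrt(10) = 3.162278, (3, -6)->(0, 7): sqrt(178) = 13.341664, (0, 7)->(-8, -1): sqrt(128) = 11.313708, (-8, -1)->(0, -5): sqrt(80) = 8.944272
Sum = 36.761922
Perimeter = 36.7619

36.7619


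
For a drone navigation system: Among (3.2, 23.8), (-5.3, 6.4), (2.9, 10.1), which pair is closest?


d(P0,P1) = 19.3652, d(P0,P2) = 13.7033, d(P1,P2) = 8.9961
Closest: P1 and P2

Closest pair: (-5.3, 6.4) and (2.9, 10.1), distance = 8.9961


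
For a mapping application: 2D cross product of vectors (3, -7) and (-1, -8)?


u x v = u_x*v_y - u_y*v_x = 3*(-8) - (-7)*(-1)
= (-24) - 7 = -31

-31


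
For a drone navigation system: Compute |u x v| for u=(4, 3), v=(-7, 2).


|u x v| = |4*2 - 3*(-7)|
= |8 - (-21)| = 29

29


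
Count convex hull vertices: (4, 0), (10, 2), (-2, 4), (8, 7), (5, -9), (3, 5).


Convex hull vertices (CCW): (-2, 4), (5, -9), (10, 2), (8, 7)
Count = 4

4


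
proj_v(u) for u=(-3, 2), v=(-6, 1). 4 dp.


u.v = 20, |v| = sqrt(37) = 6.0828
Scalar projection = u.v / |v| = 20 / sqrt(37) = 3.288

3.288


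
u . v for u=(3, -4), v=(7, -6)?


u . v = u_x*v_x + u_y*v_y = 3*7 + (-4)*(-6)
= 21 + 24 = 45

45


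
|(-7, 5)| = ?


|u| = sqrt((-7)^2 + 5^2) = sqrt(74) = 8.6023

8.6023


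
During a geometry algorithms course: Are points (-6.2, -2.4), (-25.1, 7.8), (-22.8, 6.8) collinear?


Cross product: ((-25.1)-(-6.2))*(6.8-(-2.4)) - (7.8-(-2.4))*((-22.8)-(-6.2))
= -4.56

No, not collinear


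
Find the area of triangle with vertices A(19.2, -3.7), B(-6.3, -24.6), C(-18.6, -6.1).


Area = |x_A(y_B-y_C) + x_B(y_C-y_A) + x_C(y_A-y_B)|/2
= |(-355.2) + 15.12 + (-388.74)|/2
= 728.82/2 = 364.41

364.41


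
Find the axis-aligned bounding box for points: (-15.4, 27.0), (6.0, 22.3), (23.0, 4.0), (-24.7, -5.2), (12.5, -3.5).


x range: [-24.7, 23]
y range: [-5.2, 27]
Bounding box: (-24.7,-5.2) to (23,27)

(-24.7,-5.2) to (23,27)


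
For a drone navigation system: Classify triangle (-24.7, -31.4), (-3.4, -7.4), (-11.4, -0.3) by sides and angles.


Side lengths squared: AB^2=1029.69, BC^2=114.41, CA^2=1144.1
Sorted: [114.41, 1029.69, 1144.1]
By sides: Scalene, By angles: Right

Scalene, Right


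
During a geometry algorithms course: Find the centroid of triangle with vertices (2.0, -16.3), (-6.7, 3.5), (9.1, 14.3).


Centroid = ((x_A+x_B+x_C)/3, (y_A+y_B+y_C)/3)
= ((2+(-6.7)+9.1)/3, ((-16.3)+3.5+14.3)/3)
= (1.4667, 0.5)

(1.4667, 0.5)


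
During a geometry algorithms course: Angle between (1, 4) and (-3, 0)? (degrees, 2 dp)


u.v = -3, |u| = sqrt(17) = 4.1231, |v| = sqrt(9) = 3
cos(theta) = u.v/(|u||v|) = -3/sqrt(153) = -0.242536
theta = acos(-0.242536) = 104.04 degrees

104.04 degrees


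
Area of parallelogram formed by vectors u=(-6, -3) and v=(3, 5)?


|u x v| = |(-6)*5 - (-3)*3|
= |(-30) - (-9)| = 21

21


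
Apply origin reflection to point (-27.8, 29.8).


Reflection over origin: (x,y) -> (-x,-y)
(-27.8, 29.8) -> (27.8, -29.8)

(27.8, -29.8)


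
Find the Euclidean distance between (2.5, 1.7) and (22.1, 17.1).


dx=19.6, dy=15.4
d^2 = 19.6^2 + 15.4^2 = 621.32
d = sqrt(621.32) = 24.9263

24.9263


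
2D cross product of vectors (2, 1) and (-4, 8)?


u x v = u_x*v_y - u_y*v_x = 2*8 - 1*(-4)
= 16 - (-4) = 20

20


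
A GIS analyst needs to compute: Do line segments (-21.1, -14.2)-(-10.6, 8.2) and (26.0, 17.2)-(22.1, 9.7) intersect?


Cross products: d1=-230.79, d2=-239.4, d3=-725.34, d4=-716.73
d1*d2 < 0 and d3*d4 < 0? no

No, they don't intersect


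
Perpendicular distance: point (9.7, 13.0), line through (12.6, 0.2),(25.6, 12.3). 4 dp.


|cross product| = 201.49
|line direction| = sqrt(315.41) = 17.7598
Distance = 201.49/sqrt(315.41) = 11.3453

11.3453


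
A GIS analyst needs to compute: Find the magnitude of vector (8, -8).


|u| = sqrt(8^2 + (-8)^2) = sqrt(128) = 11.3137

11.3137


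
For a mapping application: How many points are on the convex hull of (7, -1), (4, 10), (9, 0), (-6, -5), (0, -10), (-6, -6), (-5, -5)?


Convex hull vertices (CCW): (-6, -6), (0, -10), (9, 0), (4, 10), (-6, -5)
Count = 5

5


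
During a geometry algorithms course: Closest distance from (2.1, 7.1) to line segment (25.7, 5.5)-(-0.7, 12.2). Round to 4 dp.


Project P onto AB: t = 0.8543 (clamped to [0,1])
Closest point on segment: (3.1466, 11.2238)
Distance: 4.2545

4.2545


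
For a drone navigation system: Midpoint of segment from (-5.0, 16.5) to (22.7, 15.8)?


M = (((-5)+22.7)/2, (16.5+15.8)/2)
= (8.85, 16.15)

(8.85, 16.15)


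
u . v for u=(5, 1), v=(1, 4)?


u . v = u_x*v_x + u_y*v_y = 5*1 + 1*4
= 5 + 4 = 9

9


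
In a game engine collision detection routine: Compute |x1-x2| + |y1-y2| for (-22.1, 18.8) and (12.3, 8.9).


|(-22.1)-12.3| + |18.8-8.9| = 34.4 + 9.9 = 44.3

44.3


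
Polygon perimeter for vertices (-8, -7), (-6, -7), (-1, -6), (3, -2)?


Sides: (-8, -7)->(-6, -7): sqrt(4) = 2, (-6, -7)->(-1, -6): sqrt(26) = 5.09902, (-1, -6)->(3, -2): sqrt(32) = 5.656854, (3, -2)->(-8, -7): sqrt(146) = 12.083046
Sum = 24.83892
Perimeter = 24.8389

24.8389


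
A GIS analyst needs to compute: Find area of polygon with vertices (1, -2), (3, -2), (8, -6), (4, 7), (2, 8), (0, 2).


Shoelace sum: (1*(-2) - 3*(-2)) + (3*(-6) - 8*(-2)) + (8*7 - 4*(-6)) + (4*8 - 2*7) + (2*2 - 0*8) + (0*(-2) - 1*2)
= 102
Area = |102|/2 = 51

51


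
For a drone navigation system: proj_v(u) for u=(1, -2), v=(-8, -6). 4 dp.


u.v = 4, |v| = sqrt(100) = 10
Scalar projection = u.v / |v| = 4 / sqrt(100) = 0.4

0.4


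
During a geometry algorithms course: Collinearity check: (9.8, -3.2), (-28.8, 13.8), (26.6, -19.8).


Cross product: ((-28.8)-9.8)*((-19.8)-(-3.2)) - (13.8-(-3.2))*(26.6-9.8)
= 355.16

No, not collinear


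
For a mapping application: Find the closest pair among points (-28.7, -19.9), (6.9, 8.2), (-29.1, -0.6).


d(P0,P1) = 45.3538, d(P0,P2) = 19.3041, d(P1,P2) = 37.06
Closest: P0 and P2

Closest pair: (-28.7, -19.9) and (-29.1, -0.6), distance = 19.3041


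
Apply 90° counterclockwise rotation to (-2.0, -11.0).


90° CCW: (x,y) -> (-y, x)
(-2,-11) -> (11, -2)

(11, -2)


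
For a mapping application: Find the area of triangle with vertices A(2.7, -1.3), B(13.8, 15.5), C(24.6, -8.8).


Area = |x_A(y_B-y_C) + x_B(y_C-y_A) + x_C(y_A-y_B)|/2
= |65.61 + (-103.5) + (-413.28)|/2
= 451.17/2 = 225.585

225.585


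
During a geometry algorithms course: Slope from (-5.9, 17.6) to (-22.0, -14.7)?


slope = (y2-y1)/(x2-x1) = ((-14.7)-17.6)/((-22)-(-5.9)) = (-32.3)/(-16.1) = 2.0062

2.0062


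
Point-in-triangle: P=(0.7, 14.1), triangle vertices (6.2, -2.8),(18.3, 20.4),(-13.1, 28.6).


Cross products: AB x AP = 332.09, BC x BP = 342.14, CA x CP = 153.47
All same sign? yes

Yes, inside


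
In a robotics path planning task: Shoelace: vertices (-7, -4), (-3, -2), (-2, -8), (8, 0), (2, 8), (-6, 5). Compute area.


Shoelace sum: ((-7)*(-2) - (-3)*(-4)) + ((-3)*(-8) - (-2)*(-2)) + ((-2)*0 - 8*(-8)) + (8*8 - 2*0) + (2*5 - (-6)*8) + ((-6)*(-4) - (-7)*5)
= 267
Area = |267|/2 = 133.5

133.5


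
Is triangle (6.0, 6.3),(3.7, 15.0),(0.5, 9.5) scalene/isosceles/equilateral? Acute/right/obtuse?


Side lengths squared: AB^2=80.98, BC^2=40.49, CA^2=40.49
Sorted: [40.49, 40.49, 80.98]
By sides: Isosceles, By angles: Right

Isosceles, Right


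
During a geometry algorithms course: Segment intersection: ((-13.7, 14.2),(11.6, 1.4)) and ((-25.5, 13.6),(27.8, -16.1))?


Cross products: d1=382.44, d2=451.61, d3=-166.22, d4=-235.39
d1*d2 < 0 and d3*d4 < 0? no

No, they don't intersect


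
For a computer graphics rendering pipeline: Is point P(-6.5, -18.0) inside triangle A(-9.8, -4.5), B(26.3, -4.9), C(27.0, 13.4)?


Cross products: AB x AP = -486.03, BC x BP = 591.07, CA x CP = 555.87
All same sign? no

No, outside


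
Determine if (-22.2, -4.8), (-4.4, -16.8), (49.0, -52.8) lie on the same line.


Cross product: ((-4.4)-(-22.2))*((-52.8)-(-4.8)) - ((-16.8)-(-4.8))*(49-(-22.2))
= 0

Yes, collinear


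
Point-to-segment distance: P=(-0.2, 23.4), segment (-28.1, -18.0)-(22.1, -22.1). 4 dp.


Project P onto AB: t = 0.4852 (clamped to [0,1])
Closest point on segment: (-3.7437, -19.9893)
Distance: 43.5337

43.5337


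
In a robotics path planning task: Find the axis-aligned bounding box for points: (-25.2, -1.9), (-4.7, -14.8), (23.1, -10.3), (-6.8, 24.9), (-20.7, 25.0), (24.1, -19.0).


x range: [-25.2, 24.1]
y range: [-19, 25]
Bounding box: (-25.2,-19) to (24.1,25)

(-25.2,-19) to (24.1,25)


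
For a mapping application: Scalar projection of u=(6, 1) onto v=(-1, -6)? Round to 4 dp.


u.v = -12, |v| = sqrt(37) = 6.0828
Scalar projection = u.v / |v| = -12 / sqrt(37) = -1.9728

-1.9728


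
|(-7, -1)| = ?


|u| = sqrt((-7)^2 + (-1)^2) = sqrt(50) = 7.0711

7.0711


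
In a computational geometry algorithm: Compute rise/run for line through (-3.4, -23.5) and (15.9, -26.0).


slope = (y2-y1)/(x2-x1) = ((-26)-(-23.5))/(15.9-(-3.4)) = (-2.5)/19.3 = -0.1295

-0.1295


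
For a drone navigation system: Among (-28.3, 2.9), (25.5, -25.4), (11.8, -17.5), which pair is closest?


d(P0,P1) = 60.7892, d(P0,P2) = 44.9908, d(P1,P2) = 15.8146
Closest: P1 and P2

Closest pair: (25.5, -25.4) and (11.8, -17.5), distance = 15.8146


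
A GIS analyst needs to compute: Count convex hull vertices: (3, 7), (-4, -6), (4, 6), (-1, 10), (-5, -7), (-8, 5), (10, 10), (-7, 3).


Convex hull vertices (CCW): (-8, 5), (-5, -7), (-4, -6), (10, 10), (-1, 10)
Count = 5

5


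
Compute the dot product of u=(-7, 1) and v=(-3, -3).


u . v = u_x*v_x + u_y*v_y = (-7)*(-3) + 1*(-3)
= 21 + (-3) = 18

18


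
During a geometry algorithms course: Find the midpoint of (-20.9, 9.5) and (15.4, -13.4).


M = (((-20.9)+15.4)/2, (9.5+(-13.4))/2)
= (-2.75, -1.95)

(-2.75, -1.95)


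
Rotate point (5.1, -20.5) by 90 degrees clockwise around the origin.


90° CW: (x,y) -> (y, -x)
(5.1,-20.5) -> (-20.5, -5.1)

(-20.5, -5.1)


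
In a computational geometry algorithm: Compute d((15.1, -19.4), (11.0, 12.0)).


dx=-4.1, dy=31.4
d^2 = (-4.1)^2 + 31.4^2 = 1002.77
d = sqrt(1002.77) = 31.6665

31.6665


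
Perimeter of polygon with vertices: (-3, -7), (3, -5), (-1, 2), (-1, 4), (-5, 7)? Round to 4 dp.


Sides: (-3, -7)->(3, -5): sqrt(40) = 6.324555, (3, -5)->(-1, 2): sqrt(65) = 8.062258, (-1, 2)->(-1, 4): sqrt(4) = 2, (-1, 4)->(-5, 7): sqrt(25) = 5, (-5, 7)->(-3, -7): sqrt(200) = 14.142136
Sum = 35.528949
Perimeter = 35.5289

35.5289


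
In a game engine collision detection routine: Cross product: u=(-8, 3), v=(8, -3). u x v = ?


u x v = u_x*v_y - u_y*v_x = (-8)*(-3) - 3*8
= 24 - 24 = 0

0


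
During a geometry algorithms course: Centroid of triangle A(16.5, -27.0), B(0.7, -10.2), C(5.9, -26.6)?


Centroid = ((x_A+x_B+x_C)/3, (y_A+y_B+y_C)/3)
= ((16.5+0.7+5.9)/3, ((-27)+(-10.2)+(-26.6))/3)
= (7.7, -21.2667)

(7.7, -21.2667)


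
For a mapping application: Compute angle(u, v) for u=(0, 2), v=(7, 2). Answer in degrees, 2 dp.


u.v = 4, |u| = sqrt(4) = 2, |v| = sqrt(53) = 7.2801
cos(theta) = u.v/(|u||v|) = 4/sqrt(212) = 0.274721
theta = acos(0.274721) = 74.05 degrees

74.05 degrees


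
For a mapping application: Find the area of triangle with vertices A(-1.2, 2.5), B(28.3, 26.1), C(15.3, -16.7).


Area = |x_A(y_B-y_C) + x_B(y_C-y_A) + x_C(y_A-y_B)|/2
= |(-51.36) + (-543.36) + (-361.08)|/2
= 955.8/2 = 477.9

477.9


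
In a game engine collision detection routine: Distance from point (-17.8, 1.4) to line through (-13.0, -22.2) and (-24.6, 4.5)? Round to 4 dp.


|cross product| = 145.6
|line direction| = sqrt(847.45) = 29.111
Distance = 145.6/sqrt(847.45) = 5.0015

5.0015


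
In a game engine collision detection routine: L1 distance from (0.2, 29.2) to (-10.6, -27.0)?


|0.2-(-10.6)| + |29.2-(-27)| = 10.8 + 56.2 = 67

67


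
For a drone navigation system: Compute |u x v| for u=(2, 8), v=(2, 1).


|u x v| = |2*1 - 8*2|
= |2 - 16| = 14

14


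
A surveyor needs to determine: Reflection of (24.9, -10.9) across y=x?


Reflection over y=x: (x,y) -> (y,x)
(24.9, -10.9) -> (-10.9, 24.9)

(-10.9, 24.9)


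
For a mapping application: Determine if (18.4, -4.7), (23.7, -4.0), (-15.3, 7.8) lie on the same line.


Cross product: (23.7-18.4)*(7.8-(-4.7)) - ((-4)-(-4.7))*((-15.3)-18.4)
= 89.84

No, not collinear


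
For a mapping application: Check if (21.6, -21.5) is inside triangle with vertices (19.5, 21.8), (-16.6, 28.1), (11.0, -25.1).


Cross products: AB x AP = 1549.9, BC x BP = 663.28, CA x CP = -466.54
All same sign? no

No, outside


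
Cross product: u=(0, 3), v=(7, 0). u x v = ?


u x v = u_x*v_y - u_y*v_x = 0*0 - 3*7
= 0 - 21 = -21

-21


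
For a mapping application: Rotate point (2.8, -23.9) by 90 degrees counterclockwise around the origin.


90° CCW: (x,y) -> (-y, x)
(2.8,-23.9) -> (23.9, 2.8)

(23.9, 2.8)


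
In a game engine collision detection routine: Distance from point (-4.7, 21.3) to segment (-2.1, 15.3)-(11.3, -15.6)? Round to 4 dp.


Project P onto AB: t = 0 (clamped to [0,1])
Closest point on segment: (-2.1, 15.3)
Distance: 6.5391

6.5391


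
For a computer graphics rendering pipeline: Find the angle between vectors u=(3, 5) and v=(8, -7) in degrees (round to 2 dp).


u.v = -11, |u| = sqrt(34) = 5.831, |v| = sqrt(113) = 10.6301
cos(theta) = u.v/(|u||v|) = -11/sqrt(3842) = -0.177466
theta = acos(-0.177466) = 100.22 degrees

100.22 degrees


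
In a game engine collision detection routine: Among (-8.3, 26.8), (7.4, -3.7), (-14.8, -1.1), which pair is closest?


d(P0,P1) = 34.3036, d(P0,P2) = 28.6472, d(P1,P2) = 22.3517
Closest: P1 and P2

Closest pair: (7.4, -3.7) and (-14.8, -1.1), distance = 22.3517


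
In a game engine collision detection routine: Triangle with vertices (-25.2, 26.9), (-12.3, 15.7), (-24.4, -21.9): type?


Side lengths squared: AB^2=291.85, BC^2=1560.17, CA^2=2382.08
Sorted: [291.85, 1560.17, 2382.08]
By sides: Scalene, By angles: Obtuse

Scalene, Obtuse


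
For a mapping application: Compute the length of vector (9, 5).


|u| = sqrt(9^2 + 5^2) = sqrt(106) = 10.2956

10.2956


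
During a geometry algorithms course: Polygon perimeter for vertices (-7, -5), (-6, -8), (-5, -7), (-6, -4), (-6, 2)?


Sides: (-7, -5)->(-6, -8): sqrt(10) = 3.162278, (-6, -8)->(-5, -7): sqrt(2) = 1.414214, (-5, -7)->(-6, -4): sqrt(10) = 3.162278, (-6, -4)->(-6, 2): sqrt(36) = 6, (-6, 2)->(-7, -5): sqrt(50) = 7.071068
Sum = 20.809838
Perimeter = 20.8098

20.8098


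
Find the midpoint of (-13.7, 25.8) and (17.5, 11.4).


M = (((-13.7)+17.5)/2, (25.8+11.4)/2)
= (1.9, 18.6)

(1.9, 18.6)


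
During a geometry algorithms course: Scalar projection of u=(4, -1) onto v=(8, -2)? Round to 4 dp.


u.v = 34, |v| = sqrt(68) = 8.2462
Scalar projection = u.v / |v| = 34 / sqrt(68) = 4.1231

4.1231


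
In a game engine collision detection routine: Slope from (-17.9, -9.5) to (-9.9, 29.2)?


slope = (y2-y1)/(x2-x1) = (29.2-(-9.5))/((-9.9)-(-17.9)) = 38.7/8 = 4.8375

4.8375


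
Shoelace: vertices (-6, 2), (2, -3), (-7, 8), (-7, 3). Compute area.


Shoelace sum: ((-6)*(-3) - 2*2) + (2*8 - (-7)*(-3)) + ((-7)*3 - (-7)*8) + ((-7)*2 - (-6)*3)
= 48
Area = |48|/2 = 24

24


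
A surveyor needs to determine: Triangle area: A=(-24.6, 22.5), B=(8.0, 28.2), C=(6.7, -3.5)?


Area = |x_A(y_B-y_C) + x_B(y_C-y_A) + x_C(y_A-y_B)|/2
= |(-779.82) + (-208) + (-38.19)|/2
= 1026.01/2 = 513.005

513.005


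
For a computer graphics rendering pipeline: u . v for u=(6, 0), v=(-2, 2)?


u . v = u_x*v_x + u_y*v_y = 6*(-2) + 0*2
= (-12) + 0 = -12

-12


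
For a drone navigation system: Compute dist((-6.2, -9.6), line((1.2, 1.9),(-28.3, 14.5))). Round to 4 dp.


|cross product| = 432.49
|line direction| = sqrt(1029.01) = 32.0782
Distance = 432.49/sqrt(1029.01) = 13.4824

13.4824


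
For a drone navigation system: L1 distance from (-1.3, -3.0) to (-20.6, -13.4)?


|(-1.3)-(-20.6)| + |(-3)-(-13.4)| = 19.3 + 10.4 = 29.7

29.7


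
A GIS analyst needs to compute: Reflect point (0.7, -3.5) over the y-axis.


Reflection over y-axis: (x,y) -> (-x,y)
(0.7, -3.5) -> (-0.7, -3.5)

(-0.7, -3.5)


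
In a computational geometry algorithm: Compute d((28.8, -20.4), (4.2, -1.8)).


dx=-24.6, dy=18.6
d^2 = (-24.6)^2 + 18.6^2 = 951.12
d = sqrt(951.12) = 30.8402

30.8402


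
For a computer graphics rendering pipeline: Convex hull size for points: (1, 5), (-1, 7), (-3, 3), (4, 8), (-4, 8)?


Convex hull vertices (CCW): (-4, 8), (-3, 3), (1, 5), (4, 8)
Count = 4

4


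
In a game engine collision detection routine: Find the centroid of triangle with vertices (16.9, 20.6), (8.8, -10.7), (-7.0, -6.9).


Centroid = ((x_A+x_B+x_C)/3, (y_A+y_B+y_C)/3)
= ((16.9+8.8+(-7))/3, (20.6+(-10.7)+(-6.9))/3)
= (6.2333, 1)

(6.2333, 1)


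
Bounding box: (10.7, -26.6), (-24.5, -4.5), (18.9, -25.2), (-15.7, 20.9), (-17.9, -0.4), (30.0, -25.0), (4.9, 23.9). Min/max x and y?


x range: [-24.5, 30]
y range: [-26.6, 23.9]
Bounding box: (-24.5,-26.6) to (30,23.9)

(-24.5,-26.6) to (30,23.9)


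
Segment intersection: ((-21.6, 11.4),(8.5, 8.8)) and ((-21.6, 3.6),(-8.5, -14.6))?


Cross products: d1=102.18, d2=615.94, d3=-234.78, d4=-748.54
d1*d2 < 0 and d3*d4 < 0? no

No, they don't intersect


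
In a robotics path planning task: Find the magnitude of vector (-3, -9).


|u| = sqrt((-3)^2 + (-9)^2) = sqrt(90) = 9.4868

9.4868


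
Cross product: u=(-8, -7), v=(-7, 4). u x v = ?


u x v = u_x*v_y - u_y*v_x = (-8)*4 - (-7)*(-7)
= (-32) - 49 = -81

-81


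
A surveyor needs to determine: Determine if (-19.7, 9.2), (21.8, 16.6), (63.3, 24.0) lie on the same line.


Cross product: (21.8-(-19.7))*(24-9.2) - (16.6-9.2)*(63.3-(-19.7))
= 0

Yes, collinear


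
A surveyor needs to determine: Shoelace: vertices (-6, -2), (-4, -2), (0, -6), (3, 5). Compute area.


Shoelace sum: ((-6)*(-2) - (-4)*(-2)) + ((-4)*(-6) - 0*(-2)) + (0*5 - 3*(-6)) + (3*(-2) - (-6)*5)
= 70
Area = |70|/2 = 35

35


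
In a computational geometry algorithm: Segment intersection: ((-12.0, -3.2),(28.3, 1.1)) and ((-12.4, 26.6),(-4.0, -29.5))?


Cross products: d1=-227.88, d2=2069.07, d3=1202.66, d4=-1094.29
d1*d2 < 0 and d3*d4 < 0? yes

Yes, they intersect


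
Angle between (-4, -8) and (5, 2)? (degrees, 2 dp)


u.v = -36, |u| = sqrt(80) = 8.9443, |v| = sqrt(29) = 5.3852
cos(theta) = u.v/(|u||v|) = -36/sqrt(2320) = -0.747409
theta = acos(-0.747409) = 138.37 degrees

138.37 degrees


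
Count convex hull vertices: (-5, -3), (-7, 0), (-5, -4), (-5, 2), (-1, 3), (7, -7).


Convex hull vertices (CCW): (-7, 0), (-5, -4), (7, -7), (-1, 3), (-5, 2)
Count = 5

5


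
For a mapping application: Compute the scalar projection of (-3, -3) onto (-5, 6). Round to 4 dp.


u.v = -3, |v| = sqrt(61) = 7.8102
Scalar projection = u.v / |v| = -3 / sqrt(61) = -0.3841

-0.3841


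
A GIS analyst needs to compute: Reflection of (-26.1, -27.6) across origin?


Reflection over origin: (x,y) -> (-x,-y)
(-26.1, -27.6) -> (26.1, 27.6)

(26.1, 27.6)


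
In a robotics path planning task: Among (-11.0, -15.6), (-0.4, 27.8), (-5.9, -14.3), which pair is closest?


d(P0,P1) = 44.6757, d(P0,P2) = 5.2631, d(P1,P2) = 42.4577
Closest: P0 and P2

Closest pair: (-11.0, -15.6) and (-5.9, -14.3), distance = 5.2631


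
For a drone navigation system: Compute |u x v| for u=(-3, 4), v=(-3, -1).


|u x v| = |(-3)*(-1) - 4*(-3)|
= |3 - (-12)| = 15

15


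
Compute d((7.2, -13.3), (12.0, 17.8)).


dx=4.8, dy=31.1
d^2 = 4.8^2 + 31.1^2 = 990.25
d = sqrt(990.25) = 31.4682

31.4682


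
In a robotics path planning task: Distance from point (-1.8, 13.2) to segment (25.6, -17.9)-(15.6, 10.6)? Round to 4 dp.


Project P onto AB: t = 1 (clamped to [0,1])
Closest point on segment: (15.6, 10.6)
Distance: 17.5932

17.5932


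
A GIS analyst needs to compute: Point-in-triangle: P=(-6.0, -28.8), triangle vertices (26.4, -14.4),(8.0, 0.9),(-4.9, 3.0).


Cross products: AB x AP = 760.68, BC x BP = 412.53, CA x CP = -1014.48
All same sign? no

No, outside


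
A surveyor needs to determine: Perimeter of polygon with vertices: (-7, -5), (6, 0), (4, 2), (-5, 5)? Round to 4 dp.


Sides: (-7, -5)->(6, 0): sqrt(194) = 13.928388, (6, 0)->(4, 2): sqrt(8) = 2.828427, (4, 2)->(-5, 5): sqrt(90) = 9.486833, (-5, 5)->(-7, -5): sqrt(104) = 10.198039
Sum = 36.441687
Perimeter = 36.4417

36.4417


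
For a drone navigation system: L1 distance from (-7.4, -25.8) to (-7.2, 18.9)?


|(-7.4)-(-7.2)| + |(-25.8)-18.9| = 0.2 + 44.7 = 44.9

44.9


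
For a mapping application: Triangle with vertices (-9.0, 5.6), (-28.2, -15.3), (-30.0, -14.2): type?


Side lengths squared: AB^2=805.45, BC^2=4.45, CA^2=833.04
Sorted: [4.45, 805.45, 833.04]
By sides: Scalene, By angles: Obtuse

Scalene, Obtuse


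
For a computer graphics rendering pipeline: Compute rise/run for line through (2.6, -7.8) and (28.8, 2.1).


slope = (y2-y1)/(x2-x1) = (2.1-(-7.8))/(28.8-2.6) = 9.9/26.2 = 0.3779

0.3779


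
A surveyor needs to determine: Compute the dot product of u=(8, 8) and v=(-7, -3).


u . v = u_x*v_x + u_y*v_y = 8*(-7) + 8*(-3)
= (-56) + (-24) = -80

-80


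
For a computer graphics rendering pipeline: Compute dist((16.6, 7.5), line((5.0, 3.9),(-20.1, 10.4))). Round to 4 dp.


|cross product| = 165.76
|line direction| = sqrt(672.26) = 25.928
Distance = 165.76/sqrt(672.26) = 6.3931

6.3931


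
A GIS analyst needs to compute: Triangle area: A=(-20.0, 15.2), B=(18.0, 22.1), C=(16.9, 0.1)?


Area = |x_A(y_B-y_C) + x_B(y_C-y_A) + x_C(y_A-y_B)|/2
= |(-440) + (-271.8) + (-116.61)|/2
= 828.41/2 = 414.205

414.205


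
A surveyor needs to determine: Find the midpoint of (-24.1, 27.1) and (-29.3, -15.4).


M = (((-24.1)+(-29.3))/2, (27.1+(-15.4))/2)
= (-26.7, 5.85)

(-26.7, 5.85)


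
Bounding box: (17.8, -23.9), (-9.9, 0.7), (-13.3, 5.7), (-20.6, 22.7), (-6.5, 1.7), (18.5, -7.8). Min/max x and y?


x range: [-20.6, 18.5]
y range: [-23.9, 22.7]
Bounding box: (-20.6,-23.9) to (18.5,22.7)

(-20.6,-23.9) to (18.5,22.7)


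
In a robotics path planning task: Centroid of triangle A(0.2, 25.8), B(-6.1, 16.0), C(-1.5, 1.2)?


Centroid = ((x_A+x_B+x_C)/3, (y_A+y_B+y_C)/3)
= ((0.2+(-6.1)+(-1.5))/3, (25.8+16+1.2)/3)
= (-2.4667, 14.3333)

(-2.4667, 14.3333)


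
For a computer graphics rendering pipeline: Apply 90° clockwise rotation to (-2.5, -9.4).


90° CW: (x,y) -> (y, -x)
(-2.5,-9.4) -> (-9.4, 2.5)

(-9.4, 2.5)


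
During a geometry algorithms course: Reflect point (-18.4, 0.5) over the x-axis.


Reflection over x-axis: (x,y) -> (x,-y)
(-18.4, 0.5) -> (-18.4, -0.5)

(-18.4, -0.5)
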